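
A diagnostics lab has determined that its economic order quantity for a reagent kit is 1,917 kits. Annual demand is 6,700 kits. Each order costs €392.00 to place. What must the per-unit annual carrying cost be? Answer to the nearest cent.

H ≈ €1.43

Squaring Q* = √(2DS/H) gives Q*² = 2DS/H.
From Q* = √(2DS/H): H = 2DS / Q*² = 2 × 6,700 × 392 / 1,917² = 1.4294.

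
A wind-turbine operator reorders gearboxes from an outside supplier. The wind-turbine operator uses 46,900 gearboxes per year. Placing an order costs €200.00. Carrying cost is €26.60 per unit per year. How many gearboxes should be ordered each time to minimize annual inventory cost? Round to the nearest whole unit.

Q* ≈ 840 gearboxes

EOQ = √(2DS / H) = √(2 × 46,900 × 200 / 26.6).
= √(18,760,000 / 26.6) = √705,263.1579 ≈ 839.799.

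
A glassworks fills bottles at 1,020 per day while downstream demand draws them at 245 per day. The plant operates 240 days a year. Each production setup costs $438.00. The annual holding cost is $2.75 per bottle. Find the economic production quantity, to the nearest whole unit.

Q* ≈ 4,965 bottles

Annual demand D = 245 × 240 = 58,800.
Production build-up factor (1 − d/p) = 1 − 245/1,020 = 0.7598.
Q* = √(2DS / (H(1 − d/p))) = √(2 × 58,800 × 438 / (2.75 × 0.7598)).
= √(51,508,800 / 2.0895) ≈ 4965.050.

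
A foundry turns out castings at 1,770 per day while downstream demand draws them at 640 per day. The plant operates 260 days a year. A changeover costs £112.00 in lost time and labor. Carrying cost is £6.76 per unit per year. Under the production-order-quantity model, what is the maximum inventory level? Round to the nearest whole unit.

Annual demand D = 640 × 260 = 166,400.
Production build-up factor (1 − d/p) = 1 − 640/1,770 = 0.6384.
Q* = √(2DS / (H(1 − d/p))) = √(2 × 166,400 × 112 / (6.76 × 0.6384)).
= √(37,273,600 / 4.3157) ≈ 2938.832.
Maximum inventory = Q*(1 − d/p) = 2938.832 × 0.6384 ≈ 1876.203.

I_max ≈ 1,876 castings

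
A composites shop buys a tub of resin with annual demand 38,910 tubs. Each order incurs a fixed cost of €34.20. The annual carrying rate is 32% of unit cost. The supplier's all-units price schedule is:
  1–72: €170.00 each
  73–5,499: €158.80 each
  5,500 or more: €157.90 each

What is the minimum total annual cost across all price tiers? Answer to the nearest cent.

Holding cost per unit per year at price C is H = 0.32·C.
Candidates are each tier's EOQ (if it falls in that tier) and each price-break quantity.
Tier 1 (€170.00): EOQ = 221.2 exceeds tier's upper bound 72, so this tier is dominated.
EOQ at €158.80 = 228.9 (feasible in tier 2): TC = 38,910×€158.80 + (38,910/228.9)×34.2 + (228.9/2)×0.32×€158.80 = €6,190,537.44.
EOQ at €157.90 = 229.5 < 5500, so use break Q=5500: TC = 38,910×€157.90 + (38,910/5500.0)×34.2 + (5500.0/2)×0.32×€157.90 = €6,283,082.95.
Lowest total cost among the candidates is at Q = 228.9.

TC* ≈ €6,190,537.44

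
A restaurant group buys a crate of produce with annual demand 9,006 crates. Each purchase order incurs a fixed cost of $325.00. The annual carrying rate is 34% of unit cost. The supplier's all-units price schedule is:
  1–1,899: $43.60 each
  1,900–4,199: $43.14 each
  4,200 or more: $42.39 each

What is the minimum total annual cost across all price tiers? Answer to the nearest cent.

TC* ≈ $401,977.08

Holding cost per unit per year at price C is H = 0.34·C.
Candidates are each tier's EOQ (if it falls in that tier) and each price-break quantity.
EOQ at $43.60 = 628.4 (feasible in tier 1): TC = 9,006×$43.60 + (9,006/628.4)×325 + (628.4/2)×0.34×$43.60 = $401,977.08.
EOQ at $43.14 = 631.7 < 1900, so use break Q=1900: TC = 9,006×$43.14 + (9,006/1900.0)×325 + (1900.0/2)×0.34×$43.14 = $403,993.56.
EOQ at $42.39 = 637.3 < 4200, so use break Q=4200: TC = 9,006×$42.39 + (9,006/4200.0)×325 + (4200.0/2)×0.34×$42.39 = $412,727.69.
Lowest total cost among the candidates is at Q = 628.4.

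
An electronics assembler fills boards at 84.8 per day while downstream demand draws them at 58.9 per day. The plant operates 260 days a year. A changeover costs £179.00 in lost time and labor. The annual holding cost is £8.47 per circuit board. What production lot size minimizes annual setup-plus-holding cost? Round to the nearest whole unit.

Q* ≈ 1,456 boards

Annual demand D = 58.9 × 260 = 15,314.
Production build-up factor (1 − d/p) = 1 − 58.9/84.8 = 0.3054.
Q* = √(2DS / (H(1 − d/p))) = √(2 × 15,314 × 179 / (8.47 × 0.3054)).
= √(5,482,412 / 2.5869) ≈ 1455.768.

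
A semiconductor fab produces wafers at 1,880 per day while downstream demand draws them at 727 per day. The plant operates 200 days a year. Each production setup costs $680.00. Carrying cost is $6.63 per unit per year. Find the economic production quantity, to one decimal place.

Annual demand D = 727 × 200 = 145,400.
Production build-up factor (1 − d/p) = 1 − 727/1,880 = 0.6133.
Q* = √(2DS / (H(1 − d/p))) = √(2 × 145,400 × 680 / (6.63 × 0.6133)).
= √(197,744,000 / 4.0662) ≈ 6973.634.

Q* ≈ 6,973.6 wafers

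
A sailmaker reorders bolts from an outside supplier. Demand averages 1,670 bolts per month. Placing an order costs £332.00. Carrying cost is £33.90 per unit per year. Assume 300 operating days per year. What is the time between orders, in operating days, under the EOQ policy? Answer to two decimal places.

T ≈ 9.38 days

Annual demand D = 1,670 × 12 = 20,040.
The optimal lot size = √(2DS/H) = √(2 × 20,040 × 332 / 33.9) ≈ 626.52.
Cycle time = Q*/D × 300 = 626.52 / 20,040 × 300 ≈ 9.379 days.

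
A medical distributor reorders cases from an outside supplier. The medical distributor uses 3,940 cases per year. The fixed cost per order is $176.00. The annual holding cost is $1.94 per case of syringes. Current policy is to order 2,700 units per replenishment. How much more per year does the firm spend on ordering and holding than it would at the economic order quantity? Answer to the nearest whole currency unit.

Extra cost ≈ $1,236 per year

EOQ = √(2DS/H) = √(2 × 3,940 × 176 / 1.94) ≈ 845.51.
Cost at Q* = (D/Q*)S + (Q*/2)H = √(2DSH) ≈ $1,640.29.
Cost at Q = 2,700: (3,940/2,700)×176 + (2,700/2)×1.94 = $256.83 + $2,619.00 = $2,875.83.
Excess = $2,875.83 − $1,640.29 = $1,235.54.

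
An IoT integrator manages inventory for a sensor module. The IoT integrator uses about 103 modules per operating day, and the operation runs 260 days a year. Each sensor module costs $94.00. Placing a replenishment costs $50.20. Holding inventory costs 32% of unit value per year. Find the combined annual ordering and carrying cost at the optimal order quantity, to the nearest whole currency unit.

Annual demand D = 103 × 260 = 26,780.
Holding cost H = 0.32 × $94.00 = $30.0800 per unit per year.
EOQ = √(2DS/H) = √(2 × 26,780 × 50.2 / 30.08) ≈ 298.97.
At the optimum the two cost components are equal, so total cost = 2·(Q*/2)H = Q*·H.
Minimum total = √(2DSH) = √(2 × 26,780 × 50.2 × 30.08) ≈ 8993.134.

TC* ≈ $8,993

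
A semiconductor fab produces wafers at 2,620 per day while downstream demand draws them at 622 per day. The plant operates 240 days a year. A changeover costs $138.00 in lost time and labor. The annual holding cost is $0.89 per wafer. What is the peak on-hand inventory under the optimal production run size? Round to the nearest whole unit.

Annual demand D = 622 × 240 = 149,280.
Production build-up factor (1 − d/p) = 1 − 622/2,620 = 0.7626.
Q* = √(2DS / (H(1 − d/p))) = √(2 × 149,280 × 138 / (0.89 × 0.7626)).
= √(41,201,280 / 0.6787) ≈ 7791.360.
Maximum inventory = Q*(1 − d/p) = 7791.360 × 0.7626 ≈ 5941.655.

I_max ≈ 5,942 wafers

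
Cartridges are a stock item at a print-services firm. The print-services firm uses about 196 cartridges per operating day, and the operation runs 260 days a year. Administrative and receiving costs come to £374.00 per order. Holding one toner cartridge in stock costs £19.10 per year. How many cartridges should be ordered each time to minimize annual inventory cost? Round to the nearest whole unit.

Q* ≈ 1,413 cartridges

Annual demand D = 196 × 260 = 50,960.
EOQ = √(2DS / H) = √(2 × 50,960 × 374 / 19.1).
= √(38,118,080 / 19.1) = √1,995,710.9948 ≈ 1412.696.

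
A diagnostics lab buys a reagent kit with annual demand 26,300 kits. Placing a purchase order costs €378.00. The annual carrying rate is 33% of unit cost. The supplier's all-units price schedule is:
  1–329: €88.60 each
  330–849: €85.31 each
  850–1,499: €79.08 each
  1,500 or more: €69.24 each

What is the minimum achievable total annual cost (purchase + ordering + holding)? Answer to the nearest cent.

Holding cost per unit per year at price C is H = 0.33·C.
Candidates are each tier's EOQ (if it falls in that tier) and each price-break quantity.
Tier 1 (€88.60): EOQ = 824.6 exceeds tier's upper bound 329, so this tier is dominated.
EOQ at €85.31 = 840.4 (feasible in tier 2): TC = 26,300×€85.31 + (26,300/840.4)×378 + (840.4/2)×0.33×€85.31 = €2,267,311.96.
EOQ at €79.08 = 872.9 (feasible in tier 3): TC = 26,300×€79.08 + (26,300/872.9)×378 + (872.9/2)×0.33×€79.08 = €2,102,582.71.
EOQ at €69.24 = 932.8 < 1500, so use break Q=1500: TC = 26,300×€69.24 + (26,300/1500.0)×378 + (1500.0/2)×0.33×€69.24 = €1,844,776.50.
Lowest total cost among the candidates is at Q = 1500.0.

TC* ≈ €1,844,776.50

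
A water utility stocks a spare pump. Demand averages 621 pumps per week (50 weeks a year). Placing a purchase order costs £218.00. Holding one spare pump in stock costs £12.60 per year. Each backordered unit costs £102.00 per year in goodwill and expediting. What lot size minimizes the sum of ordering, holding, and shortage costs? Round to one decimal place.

Q* ≈ 1,098.7 pumps

Annual demand D = 621 × 50 = 31,050.
With planned backorders, Q* = √(2DS/H) · √((H+B)/B).
√(2DS/H) = √(2 × 31,050 × 218 / 12.6) = 1036.546.
√((H+B)/B) = √((12.6+102)/102) = 1.0600.
Q* ≈ 1098.705.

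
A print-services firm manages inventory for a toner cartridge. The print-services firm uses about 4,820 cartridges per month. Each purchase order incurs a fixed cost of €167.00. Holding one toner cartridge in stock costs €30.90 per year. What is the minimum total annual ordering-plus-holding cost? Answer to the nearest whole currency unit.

Annual demand D = 4,820 × 12 = 57,840.
The optimal lot size = √(2DS/H) = √(2 × 57,840 × 167 / 30.9) ≈ 790.69.
At the optimum the two cost components are equal, so total cost = 2·(Q*/2)H = Q*·H.
Minimum total = √(2DSH) = √(2 × 57,840 × 167 × 30.9) ≈ 24432.427.

TC* ≈ €24,432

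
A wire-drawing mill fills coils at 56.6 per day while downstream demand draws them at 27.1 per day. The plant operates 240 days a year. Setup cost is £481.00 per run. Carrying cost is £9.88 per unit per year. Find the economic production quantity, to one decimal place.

Q* ≈ 1,102.3 coils

Annual demand D = 27.1 × 240 = 6,504.
Production build-up factor (1 − d/p) = 1 − 27.1/56.6 = 0.5212.
Q* = √(2DS / (H(1 − d/p))) = √(2 × 6,504 × 481 / (9.88 × 0.5212)).
= √(6,256,848 / 5.1495) ≈ 1102.292.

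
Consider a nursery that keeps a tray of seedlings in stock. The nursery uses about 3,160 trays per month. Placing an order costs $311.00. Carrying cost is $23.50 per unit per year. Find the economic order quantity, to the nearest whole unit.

Q* ≈ 1,002 trays

Annual demand D = 3,160 × 12 = 37,920.
EOQ = √(2DS / H) = √(2 × 37,920 × 311 / 23.5).
= √(23,586,240 / 23.5) = √1,003,669.7872 ≈ 1001.833.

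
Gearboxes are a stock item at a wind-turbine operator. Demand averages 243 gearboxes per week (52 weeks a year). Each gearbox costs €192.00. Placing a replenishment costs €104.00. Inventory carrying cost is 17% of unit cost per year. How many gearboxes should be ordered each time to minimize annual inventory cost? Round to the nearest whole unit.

Annual demand D = 243 × 52 = 12,636.
Holding cost H = 0.17 × €192.00 = €32.6400 per unit per year.
EOQ = √(2DS / H) = √(2 × 12,636 × 104 / 32.64).
= √(2,628,288 / 32.64) = √80,523.5294 ≈ 283.767.

Q* ≈ 284 gearboxes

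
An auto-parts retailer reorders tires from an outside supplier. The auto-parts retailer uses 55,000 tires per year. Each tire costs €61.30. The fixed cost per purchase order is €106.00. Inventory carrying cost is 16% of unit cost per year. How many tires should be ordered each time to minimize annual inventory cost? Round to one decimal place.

Holding cost H = 0.16 × €61.30 = €9.8080 per unit per year.
EOQ = √(2DS / H) = √(2 × 55,000 × 106 / 9.808).
= √(11,660,000 / 9.808) = √1,188,825.4486 ≈ 1090.333.

Q* ≈ 1,090.3 tires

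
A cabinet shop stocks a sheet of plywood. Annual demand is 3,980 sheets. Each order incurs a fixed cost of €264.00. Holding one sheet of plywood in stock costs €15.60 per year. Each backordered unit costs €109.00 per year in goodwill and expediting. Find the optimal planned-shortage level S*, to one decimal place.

With planned backorders, Q* = √(2DS/H) · √((H+B)/B).
√(2DS/H) = √(2 × 3,980 × 264 / 15.6) = 367.025.
√((H+B)/B) = √((15.6+109)/109) = 1.0692.
Q* ≈ 392.412.
S* = Q* · H/(H+B) = 392.412 × 15.6/124.6 ≈ 49.130.

S* ≈ 49.1 sheets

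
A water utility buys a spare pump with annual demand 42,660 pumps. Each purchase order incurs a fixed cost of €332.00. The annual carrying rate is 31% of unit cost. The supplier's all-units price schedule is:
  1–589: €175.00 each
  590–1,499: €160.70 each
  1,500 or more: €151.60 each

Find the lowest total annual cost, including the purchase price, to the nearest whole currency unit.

Holding cost per unit per year at price C is H = 0.31·C.
Evaluate total cost at each tier's feasible EOQ or, if the EOQ is below the tier, at the tier's minimum quantity.
Tier 1 (€175.00): EOQ = 722.6 exceeds tier's upper bound 589, so this tier is dominated.
EOQ at €160.70 = 754.1 (feasible in tier 2): TC = 42,660×€160.70 + (42,660/754.1)×332 + (754.1/2)×0.31×€160.70 = €6,893,026.99.
EOQ at €151.60 = 776.4 < 1500, so use break Q=1500: TC = 42,660×€151.60 + (42,660/1500.0)×332 + (1500.0/2)×0.31×€151.60 = €6,511,945.08.
Lowest total cost among the candidates is at Q = 1500.0.

TC* ≈ €6,511,945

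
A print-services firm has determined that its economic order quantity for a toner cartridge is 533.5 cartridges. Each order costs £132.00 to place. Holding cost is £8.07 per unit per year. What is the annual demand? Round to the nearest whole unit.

D ≈ 8,700 cartridges per year

Invert the EOQ relation Q*² = 2DS/H.
From Q* = √(2DS/H): D = Q*²H / (2S) = 533.5² × 8.07 / (2 × 132) = 8700.385.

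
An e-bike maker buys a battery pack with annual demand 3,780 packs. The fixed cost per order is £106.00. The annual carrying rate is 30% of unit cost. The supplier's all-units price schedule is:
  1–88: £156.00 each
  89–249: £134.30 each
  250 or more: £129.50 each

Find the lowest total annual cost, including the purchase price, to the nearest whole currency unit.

TC* ≈ £495,969

Holding cost per unit per year at price C is H = 0.30·C.
For each price level, check whether its EOQ is feasible; otherwise the best quantity at that price is the breakpoint.
Tier 1 (£156.00): EOQ = 130.9 exceeds tier's upper bound 88, so this tier is dominated.
EOQ at £134.30 = 141.0 (feasible in tier 2): TC = 3,780×£134.30 + (3,780/141.0)×106 + (141.0/2)×0.30×£134.30 = £513,336.15.
EOQ at £129.50 = 143.6 < 250, so use break Q=250: TC = 3,780×£129.50 + (3,780/250.0)×106 + (250.0/2)×0.30×£129.50 = £495,968.97.
Lowest total cost among the candidates is at Q = 250.0.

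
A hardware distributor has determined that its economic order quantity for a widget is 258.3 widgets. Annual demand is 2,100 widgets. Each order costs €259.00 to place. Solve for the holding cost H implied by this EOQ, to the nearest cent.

H ≈ €16.30

Squaring Q* = √(2DS/H) gives Q*² = 2DS/H.
From Q* = √(2DS/H): H = 2DS / Q*² = 2 × 2,100 × 259 / 258.3² = 16.3042.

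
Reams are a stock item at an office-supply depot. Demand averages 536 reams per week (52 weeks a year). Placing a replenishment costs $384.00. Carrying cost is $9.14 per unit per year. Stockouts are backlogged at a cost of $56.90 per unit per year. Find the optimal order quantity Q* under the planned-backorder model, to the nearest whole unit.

Q* ≈ 1,649 reams

Annual demand D = 536 × 52 = 27,872.
With planned backorders, Q* = √(2DS/H) · √((H+B)/B).
√(2DS/H) = √(2 × 27,872 × 384 / 9.14) = 1530.353.
√((H+B)/B) = √((9.14+56.9)/56.9) = 1.0773.
Q* ≈ 1648.690.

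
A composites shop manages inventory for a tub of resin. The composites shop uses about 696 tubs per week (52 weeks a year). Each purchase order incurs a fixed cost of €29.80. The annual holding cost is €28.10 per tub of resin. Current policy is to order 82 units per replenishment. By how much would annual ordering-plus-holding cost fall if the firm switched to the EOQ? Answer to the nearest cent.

Extra cost ≈ €6,519.37 per year

Annual demand D = 696 × 52 = 36,192.
EOQ = √(2DS/H) = √(2 × 36,192 × 29.8 / 28.1) ≈ 277.06.
Cost at Q* = (D/Q*)S + (Q*/2)H = √(2DSH) ≈ €7,785.43.
Cost at Q = 82: (36,192/82)×29.8 + (82/2)×28.1 = €13,152.70 + €1,152.10 = €14,304.80.
Excess = €14,304.80 − €7,785.43 = €6,519.37.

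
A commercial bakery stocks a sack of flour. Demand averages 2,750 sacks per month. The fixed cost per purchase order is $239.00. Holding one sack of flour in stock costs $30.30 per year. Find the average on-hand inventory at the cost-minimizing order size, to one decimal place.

Annual demand D = 2,750 × 12 = 33,000.
Q* = √(2DS/H) = √(2 × 33,000 × 239 / 30.3) ≈ 721.52.
Average inventory = Q*/2 ≈ 721.52 / 2 = 360.761.

Average inventory ≈ 360.8 sacks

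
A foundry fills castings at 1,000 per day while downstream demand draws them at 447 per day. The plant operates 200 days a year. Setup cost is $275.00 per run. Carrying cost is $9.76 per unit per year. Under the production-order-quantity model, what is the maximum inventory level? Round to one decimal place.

I_max ≈ 1,669.1 castings

Annual demand D = 447 × 200 = 89,400.
Production build-up factor (1 − d/p) = 1 − 447/1,000 = 0.5530.
Q* = √(2DS / (H(1 − d/p))) = √(2 × 89,400 × 275 / (9.76 × 0.5530)).
= √(49,170,000 / 5.3973) ≈ 3018.302.
Maximum inventory = Q*(1 − d/p) = 3018.302 × 0.5530 ≈ 1669.121.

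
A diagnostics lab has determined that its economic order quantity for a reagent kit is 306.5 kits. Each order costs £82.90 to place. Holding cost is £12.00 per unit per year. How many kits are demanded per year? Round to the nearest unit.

D ≈ 6,799 kits per year

The basic EOQ model gives Q* = √(2DS/H); rearrange for the unknown.
From Q* = √(2DS/H): D = Q*²H / (2S) = 306.5² × 12 / (2 × 82.9) = 6799.198.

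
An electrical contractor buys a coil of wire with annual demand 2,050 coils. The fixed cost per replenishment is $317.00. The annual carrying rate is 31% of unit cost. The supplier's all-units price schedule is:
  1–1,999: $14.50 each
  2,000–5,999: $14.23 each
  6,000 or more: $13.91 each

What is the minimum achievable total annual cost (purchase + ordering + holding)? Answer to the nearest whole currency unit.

Holding cost per unit per year at price C is H = 0.31·C.
For each price level, check whether its EOQ is feasible; otherwise the best quantity at that price is the breakpoint.
EOQ at $14.50 = 537.7 (feasible in tier 1): TC = 2,050×$14.50 + (2,050/537.7)×317 + (537.7/2)×0.31×$14.50 = $32,142.05.
EOQ at $14.23 = 542.8 < 2000, so use break Q=2000: TC = 2,050×$14.23 + (2,050/2000.0)×317 + (2000.0/2)×0.31×$14.23 = $33,907.72.
EOQ at $13.91 = 549.0 < 6000, so use break Q=6000: TC = 2,050×$13.91 + (2,050/6000.0)×317 + (6000.0/2)×0.31×$13.91 = $41,560.11.
Lowest total cost among the candidates is at Q = 537.7.

TC* ≈ $32,142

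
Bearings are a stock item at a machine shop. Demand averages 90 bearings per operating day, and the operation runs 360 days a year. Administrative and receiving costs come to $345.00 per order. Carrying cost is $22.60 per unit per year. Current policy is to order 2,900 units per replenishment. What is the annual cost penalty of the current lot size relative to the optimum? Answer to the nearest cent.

Extra cost ≈ $14,146.81 per year

Annual demand D = 90 × 360 = 32,400.
EOQ = √(2DS/H) = √(2 × 32,400 × 345 / 22.6) ≈ 994.59.
Cost at Q* = (D/Q*)S + (Q*/2)H = √(2DSH) ≈ $22,477.67.
Cost at Q = 2,900: (32,400/2,900)×345 + (2,900/2)×22.6 = $3,854.48 + $32,770.00 = $36,624.48.
Excess = $36,624.48 − $22,477.67 = $14,146.81.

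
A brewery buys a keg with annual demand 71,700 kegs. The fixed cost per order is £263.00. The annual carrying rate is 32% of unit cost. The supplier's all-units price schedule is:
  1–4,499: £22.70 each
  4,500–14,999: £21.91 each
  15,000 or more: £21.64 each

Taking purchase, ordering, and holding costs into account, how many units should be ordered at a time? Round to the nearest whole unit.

Q* ≈ 4,500 kegs

Holding cost per unit per year at price C is H = 0.32·C.
Candidates are each tier's EOQ (if it falls in that tier) and each price-break quantity.
EOQ at £22.70 = 2278.6 (feasible in tier 1): TC = 71,700×£22.70 + (71,700/2278.6)×263 + (2278.6/2)×0.32×£22.70 = £1,644,141.61.
EOQ at £21.91 = 2319.3 < 4500, so use break Q=4500: TC = 71,700×£21.91 + (71,700/4500.0)×263 + (4500.0/2)×0.32×£21.91 = £1,590,912.67.
EOQ at £21.64 = 2333.7 < 15000, so use break Q=15000: TC = 71,700×£21.64 + (71,700/15000.0)×263 + (15000.0/2)×0.32×£21.64 = £1,604,781.14.
Lowest total cost is £1,590,912.67 at Q = 4500.0.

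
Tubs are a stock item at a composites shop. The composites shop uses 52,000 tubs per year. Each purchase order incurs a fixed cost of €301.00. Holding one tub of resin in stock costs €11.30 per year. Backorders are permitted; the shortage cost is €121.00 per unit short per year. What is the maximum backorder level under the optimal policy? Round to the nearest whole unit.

S* ≈ 149 tubs

With planned backorders, Q* = √(2DS/H) · √((H+B)/B).
√(2DS/H) = √(2 × 52,000 × 301 / 11.3) = 1664.411.
√((H+B)/B) = √((11.3+121)/121) = 1.0457.
Q* ≈ 1740.395.
S* = Q* · H/(H+B) = 1740.395 × 11.3/132.3 ≈ 148.651.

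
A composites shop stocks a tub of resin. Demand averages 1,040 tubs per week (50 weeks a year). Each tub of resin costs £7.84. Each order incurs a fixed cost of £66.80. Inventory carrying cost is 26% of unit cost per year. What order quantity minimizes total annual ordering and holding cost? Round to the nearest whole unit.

Q* ≈ 1,846 tubs

Annual demand D = 1,040 × 50 = 52,000.
Holding cost H = 0.26 × £7.84 = £2.0384 per unit per year.
EOQ = √(2DS / H) = √(2 × 52,000 × 66.8 / 2.0384).
= √(6,947,200 / 2.0384) = √3,408,163.2653 ≈ 1846.121.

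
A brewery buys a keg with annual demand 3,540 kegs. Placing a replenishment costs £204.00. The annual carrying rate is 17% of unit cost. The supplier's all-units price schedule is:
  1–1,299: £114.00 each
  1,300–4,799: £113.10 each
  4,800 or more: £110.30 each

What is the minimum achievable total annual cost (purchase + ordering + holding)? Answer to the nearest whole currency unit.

TC* ≈ £408,851

Holding cost per unit per year at price C is H = 0.17·C.
For each price level, check whether its EOQ is feasible; otherwise the best quantity at that price is the breakpoint.
EOQ at £114.00 = 273.0 (feasible in tier 1): TC = 3,540×£114.00 + (3,540/273.0)×204 + (273.0/2)×0.17×£114.00 = £408,850.64.
EOQ at £113.10 = 274.1 < 1300, so use break Q=1300: TC = 3,540×£113.10 + (3,540/1300.0)×204 + (1300.0/2)×0.17×£113.10 = £413,427.06.
EOQ at £110.30 = 277.5 < 4800, so use break Q=4800: TC = 3,540×£110.30 + (3,540/4800.0)×204 + (4800.0/2)×0.17×£110.30 = £435,614.85.
Lowest total cost among the candidates is at Q = 273.0.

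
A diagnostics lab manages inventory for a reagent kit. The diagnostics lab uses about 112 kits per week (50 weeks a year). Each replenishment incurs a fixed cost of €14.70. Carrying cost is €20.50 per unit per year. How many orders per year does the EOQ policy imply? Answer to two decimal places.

Annual demand D = 112 × 50 = 5,600.
EOQ = √(2DS/H) = √(2 × 5,600 × 14.7 / 20.5) ≈ 89.62.
Orders per year = D / Q* = 5,600 / 89.62 ≈ 62.488.

N ≈ 62.49 orders per year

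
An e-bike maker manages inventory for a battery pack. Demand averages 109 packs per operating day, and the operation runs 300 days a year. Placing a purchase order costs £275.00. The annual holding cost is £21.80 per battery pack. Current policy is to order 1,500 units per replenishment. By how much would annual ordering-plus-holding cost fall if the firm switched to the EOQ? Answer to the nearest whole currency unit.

Annual demand D = 109 × 300 = 32,700.
EOQ = √(2DS/H) = √(2 × 32,700 × 275 / 21.8) ≈ 908.30.
Cost at Q* = (D/Q*)S + (Q*/2)H = √(2DSH) ≈ £19,800.83.
Cost at Q = 1,500: (32,700/1,500)×275 + (1,500/2)×21.8 = £5,995.00 + £16,350.00 = £22,345.00.
Excess = £22,345.00 − £19,800.83 = £2,544.17.

Extra cost ≈ £2,544 per year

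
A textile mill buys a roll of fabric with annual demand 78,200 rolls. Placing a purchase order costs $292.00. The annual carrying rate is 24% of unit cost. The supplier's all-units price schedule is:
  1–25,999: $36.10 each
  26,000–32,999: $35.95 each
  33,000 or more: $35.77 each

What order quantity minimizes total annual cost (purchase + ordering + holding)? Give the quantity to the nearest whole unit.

Q* ≈ 2,296 rolls

Holding cost per unit per year at price C is H = 0.24·C.
Candidates are each tier's EOQ (if it falls in that tier) and each price-break quantity.
EOQ at $36.10 = 2295.9 (feasible in tier 1): TC = 78,200×$36.10 + (78,200/2295.9)×292 + (2295.9/2)×0.24×$36.10 = $2,842,911.57.
EOQ at $35.95 = 2300.7 < 26000, so use break Q=26000: TC = 78,200×$35.95 + (78,200/26000.0)×292 + (26000.0/2)×0.24×$35.95 = $2,924,332.25.
EOQ at $35.77 = 2306.5 < 33000, so use break Q=33000: TC = 78,200×$35.77 + (78,200/33000.0)×292 + (33000.0/2)×0.24×$35.77 = $2,939,555.15.
Lowest total cost is $2,842,911.57 at Q = 2295.9.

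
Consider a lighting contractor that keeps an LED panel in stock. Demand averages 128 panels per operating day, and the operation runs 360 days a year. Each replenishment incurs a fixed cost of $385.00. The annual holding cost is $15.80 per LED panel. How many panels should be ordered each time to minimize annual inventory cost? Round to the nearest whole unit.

Annual demand D = 128 × 360 = 46,080.
EOQ = √(2DS / H) = √(2 × 46,080 × 385 / 15.8).
= √(35,481,600 / 15.8) = √2,245,670.8861 ≈ 1498.556.

Q* ≈ 1,499 panels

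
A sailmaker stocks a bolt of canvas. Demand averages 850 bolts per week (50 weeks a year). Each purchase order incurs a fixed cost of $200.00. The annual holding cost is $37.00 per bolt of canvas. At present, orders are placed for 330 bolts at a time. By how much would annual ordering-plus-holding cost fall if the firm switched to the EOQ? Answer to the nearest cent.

Extra cost ≈ $6,782.70 per year

Annual demand D = 850 × 50 = 42,500.
EOQ = √(2DS/H) = √(2 × 42,500 × 200 / 37) ≈ 677.83.
Cost at Q* = (D/Q*)S + (Q*/2)H = √(2DSH) ≈ $25,079.87.
Cost at Q = 330: (42,500/330)×200 + (330/2)×37 = $25,757.58 + $6,105.00 = $31,862.58.
Excess = $31,862.58 − $25,079.87 = $6,782.70.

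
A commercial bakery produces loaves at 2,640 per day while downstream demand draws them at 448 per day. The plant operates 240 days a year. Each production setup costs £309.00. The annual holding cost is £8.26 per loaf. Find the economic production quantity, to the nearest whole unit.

Annual demand D = 448 × 240 = 107,520.
Production build-up factor (1 − d/p) = 1 − 448/2,640 = 0.8303.
Q* = √(2DS / (H(1 − d/p))) = √(2 × 107,520 × 309 / (8.26 × 0.8303)).
= √(66,447,360 / 6.8583) ≈ 3112.652.

Q* ≈ 3,113 loaves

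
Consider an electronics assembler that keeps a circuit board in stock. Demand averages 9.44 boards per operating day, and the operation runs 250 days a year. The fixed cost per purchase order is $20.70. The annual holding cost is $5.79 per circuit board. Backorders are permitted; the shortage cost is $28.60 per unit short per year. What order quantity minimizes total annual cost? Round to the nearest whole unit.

Q* ≈ 142 boards

Annual demand D = 9.44 × 250 = 2,360.
With planned backorders, Q* = √(2DS/H) · √((H+B)/B).
√(2DS/H) = √(2 × 2,360 × 20.7 / 5.79) = 129.902.
√((H+B)/B) = √((5.79+28.6)/28.6) = 1.0966.
Q* ≈ 142.446.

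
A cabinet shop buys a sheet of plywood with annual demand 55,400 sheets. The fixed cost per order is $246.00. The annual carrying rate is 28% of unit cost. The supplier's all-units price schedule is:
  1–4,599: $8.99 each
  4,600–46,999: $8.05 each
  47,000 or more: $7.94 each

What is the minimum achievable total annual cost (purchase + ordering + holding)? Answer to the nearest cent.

TC* ≈ $454,116.90

Holding cost per unit per year at price C is H = 0.28·C.
Evaluate total cost at each tier's feasible EOQ or, if the EOQ is below the tier, at the tier's minimum quantity.
EOQ at $8.99 = 3290.6 (feasible in tier 1): TC = 55,400×$8.99 + (55,400/3290.6)×246 + (3290.6/2)×0.28×$8.99 = $506,329.16.
EOQ at $8.05 = 3477.4 < 4600, so use break Q=4600: TC = 55,400×$8.05 + (55,400/4600.0)×246 + (4600.0/2)×0.28×$8.05 = $454,116.90.
EOQ at $7.94 = 3501.5 < 47000, so use break Q=47000: TC = 55,400×$7.94 + (55,400/47000.0)×246 + (47000.0/2)×0.28×$7.94 = $492,411.17.
Lowest total cost among the candidates is at Q = 4600.0.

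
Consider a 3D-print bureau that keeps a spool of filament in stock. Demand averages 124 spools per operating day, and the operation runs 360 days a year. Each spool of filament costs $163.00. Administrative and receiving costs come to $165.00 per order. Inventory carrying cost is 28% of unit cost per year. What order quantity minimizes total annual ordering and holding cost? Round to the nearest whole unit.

Q* ≈ 568 spools

Annual demand D = 124 × 360 = 44,640.
Holding cost H = 0.28 × $163.00 = $45.6400 per unit per year.
EOQ = √(2DS / H) = √(2 × 44,640 × 165 / 45.64).
= √(14,731,200 / 45.64) = √322,769.5004 ≈ 568.128.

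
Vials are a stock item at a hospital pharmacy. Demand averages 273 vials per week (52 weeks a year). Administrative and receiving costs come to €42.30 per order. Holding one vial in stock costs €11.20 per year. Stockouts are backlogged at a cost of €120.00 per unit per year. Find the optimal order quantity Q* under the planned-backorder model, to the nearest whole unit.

Q* ≈ 342 vials

Annual demand D = 273 × 52 = 14,196.
With planned backorders, Q* = √(2DS/H) · √((H+B)/B).
√(2DS/H) = √(2 × 14,196 × 42.3 / 11.2) = 327.461.
√((H+B)/B) = √((11.2+120)/120) = 1.0456.
Q* ≈ 342.401.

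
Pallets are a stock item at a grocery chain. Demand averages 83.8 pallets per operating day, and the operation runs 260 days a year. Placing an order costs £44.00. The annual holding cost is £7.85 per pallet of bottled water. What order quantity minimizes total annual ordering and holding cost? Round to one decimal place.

Annual demand D = 83.8 × 260 = 21,788.
EOQ = √(2DS / H) = √(2 × 21,788 × 44 / 7.85).
= √(1,917,344 / 7.85) = √244,247.6433 ≈ 494.214.

Q* ≈ 494.2 pallets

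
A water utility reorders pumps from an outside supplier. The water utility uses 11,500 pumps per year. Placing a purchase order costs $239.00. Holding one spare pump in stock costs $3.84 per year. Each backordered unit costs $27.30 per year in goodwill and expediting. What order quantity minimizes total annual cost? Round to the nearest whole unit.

With planned backorders, Q* = √(2DS/H) · √((H+B)/B).
√(2DS/H) = √(2 × 11,500 × 239 / 3.84) = 1196.457.
√((H+B)/B) = √((3.84+27.3)/27.3) = 1.0680.
Q* ≈ 1277.836.

Q* ≈ 1,278 pumps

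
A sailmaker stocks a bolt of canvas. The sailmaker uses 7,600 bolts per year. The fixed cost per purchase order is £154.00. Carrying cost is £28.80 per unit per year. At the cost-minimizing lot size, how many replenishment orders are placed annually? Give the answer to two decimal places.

EOQ = √(2DS/H) = √(2 × 7,600 × 154 / 28.8) ≈ 285.09.
Orders per year = D / Q* = 7,600 / 285.09 ≈ 26.658.

N ≈ 26.66 orders per year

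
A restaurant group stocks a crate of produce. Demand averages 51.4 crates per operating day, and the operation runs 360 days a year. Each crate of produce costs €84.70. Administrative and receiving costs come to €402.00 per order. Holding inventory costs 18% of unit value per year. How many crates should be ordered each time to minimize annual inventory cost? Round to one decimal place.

Q* ≈ 987.8 crates

Annual demand D = 51.4 × 360 = 18,504.
Holding cost H = 0.18 × €84.70 = €15.2460 per unit per year.
EOQ = √(2DS / H) = √(2 × 18,504 × 402 / 15.246).
= √(14,877,216 / 15.246) = √975,811.098 ≈ 987.832.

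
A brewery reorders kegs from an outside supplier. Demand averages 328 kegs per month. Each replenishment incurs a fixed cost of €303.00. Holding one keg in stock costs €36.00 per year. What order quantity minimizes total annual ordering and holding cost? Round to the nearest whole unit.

Q* ≈ 257 kegs

Annual demand D = 328 × 12 = 3,936.
EOQ = √(2DS / H) = √(2 × 3,936 × 303 / 36).
= √(2,385,216 / 36) = √66,256 ≈ 257.402.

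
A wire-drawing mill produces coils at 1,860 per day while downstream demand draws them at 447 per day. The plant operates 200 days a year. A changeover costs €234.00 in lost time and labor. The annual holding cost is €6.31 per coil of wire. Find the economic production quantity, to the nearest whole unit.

Q* ≈ 2,954 coils

Annual demand D = 447 × 200 = 89,400.
Production build-up factor (1 − d/p) = 1 − 447/1,860 = 0.7597.
Q* = √(2DS / (H(1 − d/p))) = √(2 × 89,400 × 234 / (6.31 × 0.7597)).
= √(41,839,200 / 4.7936) ≈ 2954.353.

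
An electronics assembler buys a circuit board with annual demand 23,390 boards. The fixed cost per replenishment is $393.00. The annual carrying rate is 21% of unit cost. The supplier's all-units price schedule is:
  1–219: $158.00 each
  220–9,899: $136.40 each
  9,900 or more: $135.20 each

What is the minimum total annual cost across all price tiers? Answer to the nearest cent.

TC* ≈ $3,213,343.91

Holding cost per unit per year at price C is H = 0.21·C.
Candidates are each tier's EOQ (if it falls in that tier) and each price-break quantity.
Tier 1 ($158.00): EOQ = 744.4 exceeds tier's upper bound 219, so this tier is dominated.
EOQ at $136.40 = 801.1 (feasible in tier 2): TC = 23,390×$136.40 + (23,390/801.1)×393 + (801.1/2)×0.21×$136.40 = $3,213,343.91.
EOQ at $135.20 = 804.7 < 9900, so use break Q=9900: TC = 23,390×$135.20 + (23,390/9900.0)×393 + (9900.0/2)×0.21×$135.20 = $3,303,796.91.
Lowest total cost among the candidates is at Q = 801.1.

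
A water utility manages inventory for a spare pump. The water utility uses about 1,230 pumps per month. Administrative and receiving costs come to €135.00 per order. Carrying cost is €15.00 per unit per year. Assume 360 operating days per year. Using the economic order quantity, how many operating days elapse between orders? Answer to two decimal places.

T ≈ 12.57 days

Annual demand D = 1,230 × 12 = 14,760.
Q* = √(2DS/H) = √(2 × 14,760 × 135 / 15) ≈ 515.44.
Cycle time = Q*/D × 360 = 515.44 / 14,760 × 360 ≈ 12.572 days.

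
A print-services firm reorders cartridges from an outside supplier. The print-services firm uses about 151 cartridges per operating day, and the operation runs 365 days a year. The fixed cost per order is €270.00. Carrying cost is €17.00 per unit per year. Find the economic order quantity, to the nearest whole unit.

Annual demand D = 151 × 365 = 55,115.
EOQ = √(2DS / H) = √(2 × 55,115 × 270 / 17).
= √(29,762,100 / 17) = √1,750,711.7647 ≈ 1323.145.

Q* ≈ 1,323 cartridges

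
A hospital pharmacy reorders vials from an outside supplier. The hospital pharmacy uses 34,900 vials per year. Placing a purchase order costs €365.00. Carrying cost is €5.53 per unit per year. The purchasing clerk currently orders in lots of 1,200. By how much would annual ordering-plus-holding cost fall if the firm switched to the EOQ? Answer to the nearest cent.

Extra cost ≈ €2,063.80 per year

EOQ = √(2DS/H) = √(2 × 34,900 × 365 / 5.53) ≈ 2146.40.
Cost at Q* = (D/Q*)S + (Q*/2)H = √(2DSH) ≈ €11,869.62.
Cost at Q = 1,200: (34,900/1,200)×365 + (1,200/2)×5.53 = €10,615.42 + €3,318.00 = €13,933.42.
Excess = €13,933.42 − €11,869.62 = €2,063.80.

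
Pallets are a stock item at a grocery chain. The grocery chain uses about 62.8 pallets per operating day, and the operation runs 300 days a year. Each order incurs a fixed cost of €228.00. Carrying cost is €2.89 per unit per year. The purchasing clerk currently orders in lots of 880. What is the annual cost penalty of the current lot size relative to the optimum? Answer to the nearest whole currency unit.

Extra cost ≈ €1,170 per year

Annual demand D = 62.8 × 300 = 18,840.
EOQ = √(2DS/H) = √(2 × 18,840 × 228 / 2.89) ≈ 1724.15.
Cost at Q* = (D/Q*)S + (Q*/2)H = √(2DSH) ≈ €4,982.78.
Cost at Q = 880: (18,840/880)×228 + (880/2)×2.89 = €4,881.27 + €1,271.60 = €6,152.87.
Excess = €6,152.87 − €4,982.78 = €1,170.09.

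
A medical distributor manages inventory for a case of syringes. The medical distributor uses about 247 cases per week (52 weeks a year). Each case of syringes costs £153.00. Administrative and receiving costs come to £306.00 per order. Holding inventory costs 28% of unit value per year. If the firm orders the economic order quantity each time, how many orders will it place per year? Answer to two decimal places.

Annual demand D = 247 × 52 = 12,844.
Holding cost H = 0.28 × £153.00 = £42.8400 per unit per year.
The optimal lot size = √(2DS/H) = √(2 × 12,844 × 306 / 42.84) ≈ 428.35.
Orders per year = D / Q* = 12,844 / 428.35 ≈ 29.985.

N ≈ 29.98 orders per year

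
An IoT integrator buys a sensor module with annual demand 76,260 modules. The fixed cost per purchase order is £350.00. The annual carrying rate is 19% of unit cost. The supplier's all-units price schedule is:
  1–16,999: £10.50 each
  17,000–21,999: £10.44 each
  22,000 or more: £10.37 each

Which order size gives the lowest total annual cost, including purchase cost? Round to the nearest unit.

Q* ≈ 5,173 modules

Holding cost per unit per year at price C is H = 0.19·C.
Evaluate total cost at each tier's feasible EOQ or, if the EOQ is below the tier, at the tier's minimum quantity.
EOQ at £10.50 = 5172.8 (feasible in tier 1): TC = 76,260×£10.50 + (76,260/5172.8)×350 + (5172.8/2)×0.19×£10.50 = £811,049.74.
EOQ at £10.44 = 5187.6 < 17000, so use break Q=17000: TC = 76,260×£10.44 + (76,260/17000.0)×350 + (17000.0/2)×0.19×£10.44 = £814,585.06.
EOQ at £10.37 = 5205.1 < 22000, so use break Q=22000: TC = 76,260×£10.37 + (76,260/22000.0)×350 + (22000.0/2)×0.19×£10.37 = £813,702.73.
Lowest total cost is £811,049.74 at Q = 5172.8.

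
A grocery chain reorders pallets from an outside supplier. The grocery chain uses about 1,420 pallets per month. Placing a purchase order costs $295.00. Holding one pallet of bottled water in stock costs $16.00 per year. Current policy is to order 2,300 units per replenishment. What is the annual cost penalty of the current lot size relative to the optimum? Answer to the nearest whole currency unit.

Annual demand D = 1,420 × 12 = 17,040.
EOQ = √(2DS/H) = √(2 × 17,040 × 295 / 16) ≈ 792.69.
Cost at Q* = (D/Q*)S + (Q*/2)H = √(2DSH) ≈ $12,682.96.
Cost at Q = 2,300: (17,040/2,300)×295 + (2,300/2)×16 = $2,185.57 + $18,400.00 = $20,585.57.
Excess = $20,585.57 − $12,682.96 = $7,902.60.

Extra cost ≈ $7,903 per year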